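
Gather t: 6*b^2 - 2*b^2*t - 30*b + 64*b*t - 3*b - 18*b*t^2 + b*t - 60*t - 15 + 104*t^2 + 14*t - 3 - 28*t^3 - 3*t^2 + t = 6*b^2 - 33*b - 28*t^3 + t^2*(101 - 18*b) + t*(-2*b^2 + 65*b - 45) - 18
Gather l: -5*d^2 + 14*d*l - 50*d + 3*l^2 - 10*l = -5*d^2 - 50*d + 3*l^2 + l*(14*d - 10)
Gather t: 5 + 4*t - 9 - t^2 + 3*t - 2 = -t^2 + 7*t - 6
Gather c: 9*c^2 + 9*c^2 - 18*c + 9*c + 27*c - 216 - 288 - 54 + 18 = 18*c^2 + 18*c - 540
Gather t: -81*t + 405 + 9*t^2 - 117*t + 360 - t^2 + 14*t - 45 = 8*t^2 - 184*t + 720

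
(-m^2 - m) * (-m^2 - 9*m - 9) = m^4 + 10*m^3 + 18*m^2 + 9*m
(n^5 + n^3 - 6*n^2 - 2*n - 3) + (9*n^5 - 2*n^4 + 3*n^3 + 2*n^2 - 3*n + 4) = 10*n^5 - 2*n^4 + 4*n^3 - 4*n^2 - 5*n + 1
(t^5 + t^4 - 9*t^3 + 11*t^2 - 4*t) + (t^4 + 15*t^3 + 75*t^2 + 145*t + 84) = t^5 + 2*t^4 + 6*t^3 + 86*t^2 + 141*t + 84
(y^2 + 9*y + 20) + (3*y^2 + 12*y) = 4*y^2 + 21*y + 20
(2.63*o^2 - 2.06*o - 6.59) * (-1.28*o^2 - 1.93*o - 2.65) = -3.3664*o^4 - 2.4391*o^3 + 5.4415*o^2 + 18.1777*o + 17.4635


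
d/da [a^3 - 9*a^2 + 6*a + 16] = 3*a^2 - 18*a + 6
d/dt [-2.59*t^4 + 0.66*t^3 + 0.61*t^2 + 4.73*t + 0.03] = -10.36*t^3 + 1.98*t^2 + 1.22*t + 4.73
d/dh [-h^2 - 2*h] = -2*h - 2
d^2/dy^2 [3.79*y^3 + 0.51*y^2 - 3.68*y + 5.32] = 22.74*y + 1.02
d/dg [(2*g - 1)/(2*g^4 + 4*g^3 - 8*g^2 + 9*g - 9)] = (-12*g^4 - 8*g^3 + 28*g^2 - 16*g - 9)/(4*g^8 + 16*g^7 - 16*g^6 - 28*g^5 + 100*g^4 - 216*g^3 + 225*g^2 - 162*g + 81)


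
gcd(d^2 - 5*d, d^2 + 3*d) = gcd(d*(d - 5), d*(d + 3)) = d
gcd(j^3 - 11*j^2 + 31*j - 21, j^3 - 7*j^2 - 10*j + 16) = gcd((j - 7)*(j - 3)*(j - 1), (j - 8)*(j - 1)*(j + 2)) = j - 1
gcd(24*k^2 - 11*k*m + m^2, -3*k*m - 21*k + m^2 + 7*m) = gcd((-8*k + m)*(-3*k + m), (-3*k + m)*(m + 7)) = 3*k - m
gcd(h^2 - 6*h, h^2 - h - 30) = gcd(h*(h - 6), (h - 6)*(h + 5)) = h - 6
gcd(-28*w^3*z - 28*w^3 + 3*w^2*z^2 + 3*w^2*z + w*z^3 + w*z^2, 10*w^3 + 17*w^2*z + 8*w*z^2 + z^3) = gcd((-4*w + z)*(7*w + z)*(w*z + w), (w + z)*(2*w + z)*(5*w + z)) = 1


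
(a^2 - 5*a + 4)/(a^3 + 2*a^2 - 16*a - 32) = (a - 1)/(a^2 + 6*a + 8)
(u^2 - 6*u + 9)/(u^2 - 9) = (u - 3)/(u + 3)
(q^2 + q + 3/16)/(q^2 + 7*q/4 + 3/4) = (q + 1/4)/(q + 1)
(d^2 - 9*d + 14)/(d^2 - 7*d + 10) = (d - 7)/(d - 5)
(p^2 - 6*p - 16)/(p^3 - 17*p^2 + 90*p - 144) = (p + 2)/(p^2 - 9*p + 18)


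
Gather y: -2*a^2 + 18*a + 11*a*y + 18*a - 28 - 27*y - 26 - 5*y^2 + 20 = -2*a^2 + 36*a - 5*y^2 + y*(11*a - 27) - 34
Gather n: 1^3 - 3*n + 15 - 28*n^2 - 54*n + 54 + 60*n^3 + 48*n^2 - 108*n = 60*n^3 + 20*n^2 - 165*n + 70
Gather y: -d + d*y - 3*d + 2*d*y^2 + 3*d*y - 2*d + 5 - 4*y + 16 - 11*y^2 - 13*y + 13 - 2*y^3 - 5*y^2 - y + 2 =-6*d - 2*y^3 + y^2*(2*d - 16) + y*(4*d - 18) + 36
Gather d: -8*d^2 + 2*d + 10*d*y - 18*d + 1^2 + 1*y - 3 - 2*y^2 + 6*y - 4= -8*d^2 + d*(10*y - 16) - 2*y^2 + 7*y - 6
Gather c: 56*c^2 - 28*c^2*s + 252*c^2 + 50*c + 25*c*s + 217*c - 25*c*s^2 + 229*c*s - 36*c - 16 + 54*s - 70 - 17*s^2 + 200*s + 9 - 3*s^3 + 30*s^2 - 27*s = c^2*(308 - 28*s) + c*(-25*s^2 + 254*s + 231) - 3*s^3 + 13*s^2 + 227*s - 77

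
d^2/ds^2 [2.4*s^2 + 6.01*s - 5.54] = 4.80000000000000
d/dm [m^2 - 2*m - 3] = 2*m - 2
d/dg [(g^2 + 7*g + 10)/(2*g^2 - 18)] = (-7*g^2 - 38*g - 63)/(2*(g^4 - 18*g^2 + 81))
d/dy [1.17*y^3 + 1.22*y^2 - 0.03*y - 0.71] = 3.51*y^2 + 2.44*y - 0.03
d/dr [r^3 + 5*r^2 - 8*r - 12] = 3*r^2 + 10*r - 8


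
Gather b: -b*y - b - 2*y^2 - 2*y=b*(-y - 1) - 2*y^2 - 2*y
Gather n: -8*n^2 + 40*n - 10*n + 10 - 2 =-8*n^2 + 30*n + 8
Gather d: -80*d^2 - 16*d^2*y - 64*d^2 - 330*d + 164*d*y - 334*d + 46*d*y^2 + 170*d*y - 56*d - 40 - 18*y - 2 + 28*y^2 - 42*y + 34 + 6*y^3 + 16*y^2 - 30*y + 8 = d^2*(-16*y - 144) + d*(46*y^2 + 334*y - 720) + 6*y^3 + 44*y^2 - 90*y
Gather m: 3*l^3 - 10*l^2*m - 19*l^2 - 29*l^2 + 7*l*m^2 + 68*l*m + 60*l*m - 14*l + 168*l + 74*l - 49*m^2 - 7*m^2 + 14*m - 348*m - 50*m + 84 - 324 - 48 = 3*l^3 - 48*l^2 + 228*l + m^2*(7*l - 56) + m*(-10*l^2 + 128*l - 384) - 288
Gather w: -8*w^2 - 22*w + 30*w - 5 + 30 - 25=-8*w^2 + 8*w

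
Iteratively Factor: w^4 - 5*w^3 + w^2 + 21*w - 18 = (w + 2)*(w^3 - 7*w^2 + 15*w - 9) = (w - 1)*(w + 2)*(w^2 - 6*w + 9) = (w - 3)*(w - 1)*(w + 2)*(w - 3)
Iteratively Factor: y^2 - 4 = (y - 2)*(y + 2)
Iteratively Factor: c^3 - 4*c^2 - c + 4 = (c + 1)*(c^2 - 5*c + 4) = (c - 4)*(c + 1)*(c - 1)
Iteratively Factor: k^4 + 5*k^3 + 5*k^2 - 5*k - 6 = (k - 1)*(k^3 + 6*k^2 + 11*k + 6) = (k - 1)*(k + 3)*(k^2 + 3*k + 2) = (k - 1)*(k + 2)*(k + 3)*(k + 1)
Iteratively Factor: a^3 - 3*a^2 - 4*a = (a)*(a^2 - 3*a - 4) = a*(a + 1)*(a - 4)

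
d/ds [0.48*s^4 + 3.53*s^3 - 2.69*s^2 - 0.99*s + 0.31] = 1.92*s^3 + 10.59*s^2 - 5.38*s - 0.99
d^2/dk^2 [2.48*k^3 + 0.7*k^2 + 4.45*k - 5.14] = 14.88*k + 1.4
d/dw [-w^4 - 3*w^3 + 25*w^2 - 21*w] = -4*w^3 - 9*w^2 + 50*w - 21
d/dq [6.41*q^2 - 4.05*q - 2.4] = 12.82*q - 4.05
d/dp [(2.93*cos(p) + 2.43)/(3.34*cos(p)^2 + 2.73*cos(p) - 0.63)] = (9.7862*cos(p)^2 + 16.2324*cos(p) + 8.4798)*sin(p)/(11.1556*cos(p)^4 + 18.2364*cos(p)^3 + 3.2445*cos(p)^2 - 3.4398*cos(p) + 0.3969)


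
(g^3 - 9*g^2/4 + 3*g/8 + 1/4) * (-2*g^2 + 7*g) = -2*g^5 + 23*g^4/2 - 33*g^3/2 + 17*g^2/8 + 7*g/4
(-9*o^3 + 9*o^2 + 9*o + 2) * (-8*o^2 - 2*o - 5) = 72*o^5 - 54*o^4 - 45*o^3 - 79*o^2 - 49*o - 10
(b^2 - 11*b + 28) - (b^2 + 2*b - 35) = 63 - 13*b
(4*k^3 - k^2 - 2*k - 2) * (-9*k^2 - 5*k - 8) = -36*k^5 - 11*k^4 - 9*k^3 + 36*k^2 + 26*k + 16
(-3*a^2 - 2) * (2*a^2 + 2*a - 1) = -6*a^4 - 6*a^3 - a^2 - 4*a + 2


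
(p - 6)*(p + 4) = p^2 - 2*p - 24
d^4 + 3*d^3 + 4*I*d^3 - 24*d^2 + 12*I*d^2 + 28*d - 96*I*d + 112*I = (d - 2)^2*(d + 7)*(d + 4*I)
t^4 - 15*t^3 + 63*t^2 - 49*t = t*(t - 7)^2*(t - 1)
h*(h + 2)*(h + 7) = h^3 + 9*h^2 + 14*h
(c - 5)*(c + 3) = c^2 - 2*c - 15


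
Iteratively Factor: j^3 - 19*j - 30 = (j + 3)*(j^2 - 3*j - 10) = (j - 5)*(j + 3)*(j + 2)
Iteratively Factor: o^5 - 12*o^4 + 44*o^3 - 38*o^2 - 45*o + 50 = (o - 2)*(o^4 - 10*o^3 + 24*o^2 + 10*o - 25) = (o - 2)*(o - 1)*(o^3 - 9*o^2 + 15*o + 25) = (o - 5)*(o - 2)*(o - 1)*(o^2 - 4*o - 5) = (o - 5)*(o - 2)*(o - 1)*(o + 1)*(o - 5)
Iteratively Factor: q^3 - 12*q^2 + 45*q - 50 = (q - 5)*(q^2 - 7*q + 10) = (q - 5)^2*(q - 2)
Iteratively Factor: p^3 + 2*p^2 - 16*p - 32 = (p - 4)*(p^2 + 6*p + 8) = (p - 4)*(p + 2)*(p + 4)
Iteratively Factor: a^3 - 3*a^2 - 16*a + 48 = (a + 4)*(a^2 - 7*a + 12) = (a - 3)*(a + 4)*(a - 4)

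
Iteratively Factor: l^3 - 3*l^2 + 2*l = (l - 1)*(l^2 - 2*l) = (l - 2)*(l - 1)*(l)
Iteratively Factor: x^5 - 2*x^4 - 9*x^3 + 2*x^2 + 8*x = (x - 1)*(x^4 - x^3 - 10*x^2 - 8*x) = x*(x - 1)*(x^3 - x^2 - 10*x - 8) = x*(x - 1)*(x + 2)*(x^2 - 3*x - 4) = x*(x - 1)*(x + 1)*(x + 2)*(x - 4)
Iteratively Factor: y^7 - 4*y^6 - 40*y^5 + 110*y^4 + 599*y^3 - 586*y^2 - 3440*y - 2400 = (y - 5)*(y^6 + y^5 - 35*y^4 - 65*y^3 + 274*y^2 + 784*y + 480) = (y - 5)*(y - 4)*(y^5 + 5*y^4 - 15*y^3 - 125*y^2 - 226*y - 120) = (y - 5)*(y - 4)*(y + 2)*(y^4 + 3*y^3 - 21*y^2 - 83*y - 60) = (y - 5)*(y - 4)*(y + 2)*(y + 3)*(y^3 - 21*y - 20) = (y - 5)^2*(y - 4)*(y + 2)*(y + 3)*(y^2 + 5*y + 4) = (y - 5)^2*(y - 4)*(y + 1)*(y + 2)*(y + 3)*(y + 4)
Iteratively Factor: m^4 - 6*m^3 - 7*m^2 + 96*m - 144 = (m - 4)*(m^3 - 2*m^2 - 15*m + 36) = (m - 4)*(m - 3)*(m^2 + m - 12) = (m - 4)*(m - 3)^2*(m + 4)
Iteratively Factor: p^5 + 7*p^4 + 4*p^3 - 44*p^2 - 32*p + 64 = (p + 4)*(p^4 + 3*p^3 - 8*p^2 - 12*p + 16) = (p + 4)^2*(p^3 - p^2 - 4*p + 4) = (p - 2)*(p + 4)^2*(p^2 + p - 2) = (p - 2)*(p + 2)*(p + 4)^2*(p - 1)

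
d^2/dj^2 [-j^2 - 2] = -2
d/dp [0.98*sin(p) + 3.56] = 0.98*cos(p)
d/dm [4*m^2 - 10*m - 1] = 8*m - 10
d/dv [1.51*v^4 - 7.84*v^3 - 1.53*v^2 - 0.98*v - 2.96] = 6.04*v^3 - 23.52*v^2 - 3.06*v - 0.98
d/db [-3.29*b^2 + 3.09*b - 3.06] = 3.09 - 6.58*b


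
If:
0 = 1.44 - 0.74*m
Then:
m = 1.95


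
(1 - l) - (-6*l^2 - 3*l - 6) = 6*l^2 + 2*l + 7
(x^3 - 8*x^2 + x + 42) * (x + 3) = x^4 - 5*x^3 - 23*x^2 + 45*x + 126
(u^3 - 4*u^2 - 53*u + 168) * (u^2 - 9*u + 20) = u^5 - 13*u^4 + 3*u^3 + 565*u^2 - 2572*u + 3360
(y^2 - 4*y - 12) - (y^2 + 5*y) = -9*y - 12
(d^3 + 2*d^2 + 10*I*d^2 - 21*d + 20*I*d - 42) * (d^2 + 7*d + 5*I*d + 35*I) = d^5 + 9*d^4 + 15*I*d^4 - 57*d^3 + 135*I*d^3 - 639*d^2 + 105*I*d^2 - 994*d - 945*I*d - 1470*I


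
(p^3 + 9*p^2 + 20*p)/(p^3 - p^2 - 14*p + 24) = p*(p + 5)/(p^2 - 5*p + 6)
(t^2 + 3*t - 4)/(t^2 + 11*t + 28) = (t - 1)/(t + 7)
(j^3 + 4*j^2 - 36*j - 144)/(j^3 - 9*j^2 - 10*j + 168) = (j + 6)/(j - 7)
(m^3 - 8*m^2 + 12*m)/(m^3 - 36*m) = (m - 2)/(m + 6)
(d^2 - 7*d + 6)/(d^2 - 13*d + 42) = (d - 1)/(d - 7)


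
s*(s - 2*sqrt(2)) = s^2 - 2*sqrt(2)*s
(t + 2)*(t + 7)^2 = t^3 + 16*t^2 + 77*t + 98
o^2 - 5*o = o*(o - 5)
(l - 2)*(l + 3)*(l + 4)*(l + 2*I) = l^4 + 5*l^3 + 2*I*l^3 - 2*l^2 + 10*I*l^2 - 24*l - 4*I*l - 48*I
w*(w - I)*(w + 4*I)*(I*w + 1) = I*w^4 - 2*w^3 + 7*I*w^2 + 4*w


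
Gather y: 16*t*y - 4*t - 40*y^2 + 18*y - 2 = -4*t - 40*y^2 + y*(16*t + 18) - 2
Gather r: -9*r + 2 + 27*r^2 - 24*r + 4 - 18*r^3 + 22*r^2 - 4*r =-18*r^3 + 49*r^2 - 37*r + 6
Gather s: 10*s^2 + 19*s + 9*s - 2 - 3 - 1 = 10*s^2 + 28*s - 6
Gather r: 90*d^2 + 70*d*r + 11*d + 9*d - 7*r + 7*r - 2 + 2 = 90*d^2 + 70*d*r + 20*d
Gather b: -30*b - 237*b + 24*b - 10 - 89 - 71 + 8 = -243*b - 162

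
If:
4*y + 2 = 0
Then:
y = -1/2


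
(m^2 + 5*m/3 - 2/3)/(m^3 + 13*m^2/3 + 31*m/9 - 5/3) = 3*(m + 2)/(3*m^2 + 14*m + 15)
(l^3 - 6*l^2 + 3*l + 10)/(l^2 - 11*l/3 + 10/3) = 3*(l^2 - 4*l - 5)/(3*l - 5)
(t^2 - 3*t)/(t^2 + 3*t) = (t - 3)/(t + 3)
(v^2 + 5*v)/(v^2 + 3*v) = (v + 5)/(v + 3)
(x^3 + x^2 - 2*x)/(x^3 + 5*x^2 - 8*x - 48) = x*(x^2 + x - 2)/(x^3 + 5*x^2 - 8*x - 48)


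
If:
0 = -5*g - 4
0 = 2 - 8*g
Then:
No Solution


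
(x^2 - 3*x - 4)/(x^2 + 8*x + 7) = (x - 4)/(x + 7)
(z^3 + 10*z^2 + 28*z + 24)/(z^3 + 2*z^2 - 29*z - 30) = (z^2 + 4*z + 4)/(z^2 - 4*z - 5)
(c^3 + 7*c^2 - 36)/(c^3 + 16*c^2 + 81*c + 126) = (c - 2)/(c + 7)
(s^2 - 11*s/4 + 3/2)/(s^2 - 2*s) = (s - 3/4)/s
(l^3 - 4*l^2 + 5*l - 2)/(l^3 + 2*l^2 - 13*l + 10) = (l - 1)/(l + 5)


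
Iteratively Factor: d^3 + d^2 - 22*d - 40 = (d - 5)*(d^2 + 6*d + 8) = (d - 5)*(d + 2)*(d + 4)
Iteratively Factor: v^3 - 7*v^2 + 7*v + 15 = (v + 1)*(v^2 - 8*v + 15) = (v - 5)*(v + 1)*(v - 3)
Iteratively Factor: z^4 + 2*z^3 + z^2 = (z)*(z^3 + 2*z^2 + z) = z*(z + 1)*(z^2 + z) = z*(z + 1)^2*(z)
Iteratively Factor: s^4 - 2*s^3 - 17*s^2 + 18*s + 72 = (s + 2)*(s^3 - 4*s^2 - 9*s + 36) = (s + 2)*(s + 3)*(s^2 - 7*s + 12) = (s - 4)*(s + 2)*(s + 3)*(s - 3)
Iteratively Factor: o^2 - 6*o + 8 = (o - 4)*(o - 2)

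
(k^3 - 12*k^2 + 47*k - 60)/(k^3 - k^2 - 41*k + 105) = (k - 4)/(k + 7)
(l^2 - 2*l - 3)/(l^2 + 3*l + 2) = (l - 3)/(l + 2)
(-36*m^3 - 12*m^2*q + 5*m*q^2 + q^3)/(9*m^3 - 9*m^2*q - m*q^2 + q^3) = (12*m^2 + 8*m*q + q^2)/(-3*m^2 + 2*m*q + q^2)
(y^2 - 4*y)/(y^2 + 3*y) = (y - 4)/(y + 3)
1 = 1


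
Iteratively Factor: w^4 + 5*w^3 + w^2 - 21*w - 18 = (w - 2)*(w^3 + 7*w^2 + 15*w + 9) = (w - 2)*(w + 3)*(w^2 + 4*w + 3) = (w - 2)*(w + 1)*(w + 3)*(w + 3)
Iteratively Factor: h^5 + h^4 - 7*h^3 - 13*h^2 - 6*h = (h - 3)*(h^4 + 4*h^3 + 5*h^2 + 2*h) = (h - 3)*(h + 1)*(h^3 + 3*h^2 + 2*h) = (h - 3)*(h + 1)*(h + 2)*(h^2 + h) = h*(h - 3)*(h + 1)*(h + 2)*(h + 1)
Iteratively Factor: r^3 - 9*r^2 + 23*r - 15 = (r - 3)*(r^2 - 6*r + 5) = (r - 5)*(r - 3)*(r - 1)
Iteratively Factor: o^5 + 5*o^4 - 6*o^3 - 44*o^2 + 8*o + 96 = (o + 4)*(o^4 + o^3 - 10*o^2 - 4*o + 24) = (o + 2)*(o + 4)*(o^3 - o^2 - 8*o + 12) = (o - 2)*(o + 2)*(o + 4)*(o^2 + o - 6) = (o - 2)*(o + 2)*(o + 3)*(o + 4)*(o - 2)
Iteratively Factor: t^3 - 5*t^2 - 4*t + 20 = (t - 2)*(t^2 - 3*t - 10) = (t - 2)*(t + 2)*(t - 5)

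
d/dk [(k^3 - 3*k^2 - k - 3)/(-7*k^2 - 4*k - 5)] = (-7*k^4 - 8*k^3 - 10*k^2 - 12*k - 7)/(49*k^4 + 56*k^3 + 86*k^2 + 40*k + 25)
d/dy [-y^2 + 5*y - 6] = 5 - 2*y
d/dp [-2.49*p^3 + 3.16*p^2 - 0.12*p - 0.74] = -7.47*p^2 + 6.32*p - 0.12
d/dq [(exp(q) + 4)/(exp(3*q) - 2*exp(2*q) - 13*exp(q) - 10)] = ((exp(q) + 4)*(-3*exp(2*q) + 4*exp(q) + 13) + exp(3*q) - 2*exp(2*q) - 13*exp(q) - 10)*exp(q)/(-exp(3*q) + 2*exp(2*q) + 13*exp(q) + 10)^2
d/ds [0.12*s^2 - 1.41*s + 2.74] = 0.24*s - 1.41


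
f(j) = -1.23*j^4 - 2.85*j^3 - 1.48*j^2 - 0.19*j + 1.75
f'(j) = -4.92*j^3 - 8.55*j^2 - 2.96*j - 0.19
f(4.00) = -519.97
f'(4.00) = -463.71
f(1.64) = -24.01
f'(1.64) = -49.74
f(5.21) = -1348.73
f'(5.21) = -943.48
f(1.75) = -29.93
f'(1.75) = -57.92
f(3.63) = -368.33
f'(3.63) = -358.93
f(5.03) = -1186.72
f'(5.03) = -857.54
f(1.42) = -14.67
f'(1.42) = -35.72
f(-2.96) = -31.16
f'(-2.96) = 61.26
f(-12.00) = -20789.57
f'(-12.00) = 7305.89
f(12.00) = -30643.73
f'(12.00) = -9768.67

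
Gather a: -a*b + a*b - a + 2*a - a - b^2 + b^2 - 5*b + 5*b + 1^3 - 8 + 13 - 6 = 0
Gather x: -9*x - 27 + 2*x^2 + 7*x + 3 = 2*x^2 - 2*x - 24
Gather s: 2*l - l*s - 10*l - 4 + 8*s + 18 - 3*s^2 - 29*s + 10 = -8*l - 3*s^2 + s*(-l - 21) + 24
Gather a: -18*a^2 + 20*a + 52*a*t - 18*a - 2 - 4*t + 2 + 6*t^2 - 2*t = -18*a^2 + a*(52*t + 2) + 6*t^2 - 6*t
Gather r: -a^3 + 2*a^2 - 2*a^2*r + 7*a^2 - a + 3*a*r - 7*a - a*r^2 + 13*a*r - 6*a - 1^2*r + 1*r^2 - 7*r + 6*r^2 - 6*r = -a^3 + 9*a^2 - 14*a + r^2*(7 - a) + r*(-2*a^2 + 16*a - 14)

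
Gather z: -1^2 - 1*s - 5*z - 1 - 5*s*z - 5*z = -s + z*(-5*s - 10) - 2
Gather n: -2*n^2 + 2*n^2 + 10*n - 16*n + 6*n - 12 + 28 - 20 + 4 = 0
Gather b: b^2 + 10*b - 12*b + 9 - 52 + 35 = b^2 - 2*b - 8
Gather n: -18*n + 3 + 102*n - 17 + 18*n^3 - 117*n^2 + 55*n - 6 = 18*n^3 - 117*n^2 + 139*n - 20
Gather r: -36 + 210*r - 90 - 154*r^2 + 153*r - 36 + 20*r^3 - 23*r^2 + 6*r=20*r^3 - 177*r^2 + 369*r - 162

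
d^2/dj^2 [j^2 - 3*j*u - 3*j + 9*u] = 2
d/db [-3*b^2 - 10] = -6*b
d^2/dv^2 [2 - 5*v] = 0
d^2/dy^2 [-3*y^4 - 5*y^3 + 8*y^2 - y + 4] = -36*y^2 - 30*y + 16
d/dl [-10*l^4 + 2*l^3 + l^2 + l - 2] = -40*l^3 + 6*l^2 + 2*l + 1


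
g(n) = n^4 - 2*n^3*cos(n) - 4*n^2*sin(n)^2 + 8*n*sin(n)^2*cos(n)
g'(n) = 2*n^3*sin(n) + 4*n^3 - 8*n^2*sin(n)*cos(n) - 6*n^2*cos(n) - 8*n*sin(n)^3 - 8*n*sin(n)^2 + 16*n*sin(n)*cos(n)^2 + 8*sin(n)^2*cos(n)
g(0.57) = 0.53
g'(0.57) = 1.52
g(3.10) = 151.77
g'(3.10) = 184.45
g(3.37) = 199.86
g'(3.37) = 169.04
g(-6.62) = 2443.61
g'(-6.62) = -1071.65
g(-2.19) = 4.83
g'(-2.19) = -17.65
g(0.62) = 0.60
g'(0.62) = 1.27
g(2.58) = 60.87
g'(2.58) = 149.65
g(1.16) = -0.85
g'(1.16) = -7.61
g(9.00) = 7823.26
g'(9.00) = 4233.76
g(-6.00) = 1695.95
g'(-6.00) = -1288.71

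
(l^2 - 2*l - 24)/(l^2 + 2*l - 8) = (l - 6)/(l - 2)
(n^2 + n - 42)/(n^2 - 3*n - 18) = (n + 7)/(n + 3)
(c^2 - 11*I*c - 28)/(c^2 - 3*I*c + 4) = (c - 7*I)/(c + I)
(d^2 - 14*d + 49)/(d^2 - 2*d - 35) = (d - 7)/(d + 5)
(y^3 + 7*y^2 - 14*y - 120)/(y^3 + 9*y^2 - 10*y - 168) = (y + 5)/(y + 7)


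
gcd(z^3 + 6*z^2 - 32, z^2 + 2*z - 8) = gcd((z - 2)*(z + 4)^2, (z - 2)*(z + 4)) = z^2 + 2*z - 8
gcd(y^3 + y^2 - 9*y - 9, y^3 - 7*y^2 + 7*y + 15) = y^2 - 2*y - 3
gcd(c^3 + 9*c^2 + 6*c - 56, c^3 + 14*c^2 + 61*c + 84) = c^2 + 11*c + 28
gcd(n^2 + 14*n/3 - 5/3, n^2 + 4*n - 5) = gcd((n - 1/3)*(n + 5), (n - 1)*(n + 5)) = n + 5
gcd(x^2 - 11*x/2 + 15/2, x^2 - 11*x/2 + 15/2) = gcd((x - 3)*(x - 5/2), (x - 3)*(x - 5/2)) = x^2 - 11*x/2 + 15/2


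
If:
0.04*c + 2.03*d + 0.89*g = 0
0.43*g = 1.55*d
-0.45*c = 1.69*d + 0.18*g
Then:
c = 0.00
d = 0.00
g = 0.00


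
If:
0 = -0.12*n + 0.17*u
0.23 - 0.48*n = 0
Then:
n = 0.48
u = 0.34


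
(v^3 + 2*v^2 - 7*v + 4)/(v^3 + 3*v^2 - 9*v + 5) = (v + 4)/(v + 5)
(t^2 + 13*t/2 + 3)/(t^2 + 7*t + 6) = (t + 1/2)/(t + 1)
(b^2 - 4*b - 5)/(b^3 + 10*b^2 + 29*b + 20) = (b - 5)/(b^2 + 9*b + 20)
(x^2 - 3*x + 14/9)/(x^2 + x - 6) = (x^2 - 3*x + 14/9)/(x^2 + x - 6)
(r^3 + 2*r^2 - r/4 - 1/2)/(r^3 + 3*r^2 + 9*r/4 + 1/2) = (2*r - 1)/(2*r + 1)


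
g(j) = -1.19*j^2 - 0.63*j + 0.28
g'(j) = -2.38*j - 0.63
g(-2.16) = -3.91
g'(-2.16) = 4.51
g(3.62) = -17.59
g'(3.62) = -9.25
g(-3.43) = -11.56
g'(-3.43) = 7.53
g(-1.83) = -2.55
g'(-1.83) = 3.73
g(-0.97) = -0.23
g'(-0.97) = 1.68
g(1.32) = -2.63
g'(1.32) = -3.77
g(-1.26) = -0.82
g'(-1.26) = 2.37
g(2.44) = -8.34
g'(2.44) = -6.44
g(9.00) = -101.78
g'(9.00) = -22.05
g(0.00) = 0.28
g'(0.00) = -0.63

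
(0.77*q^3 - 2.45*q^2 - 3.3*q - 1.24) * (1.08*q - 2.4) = 0.8316*q^4 - 4.494*q^3 + 2.316*q^2 + 6.5808*q + 2.976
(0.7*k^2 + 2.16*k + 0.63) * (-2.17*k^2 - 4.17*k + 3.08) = -1.519*k^4 - 7.6062*k^3 - 8.2183*k^2 + 4.0257*k + 1.9404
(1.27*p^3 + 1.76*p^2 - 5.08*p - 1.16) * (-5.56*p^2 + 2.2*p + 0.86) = -7.0612*p^5 - 6.9916*p^4 + 33.209*p^3 - 3.2128*p^2 - 6.9208*p - 0.9976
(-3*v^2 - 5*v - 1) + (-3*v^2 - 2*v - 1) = -6*v^2 - 7*v - 2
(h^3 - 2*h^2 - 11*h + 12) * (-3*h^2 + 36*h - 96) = -3*h^5 + 42*h^4 - 135*h^3 - 240*h^2 + 1488*h - 1152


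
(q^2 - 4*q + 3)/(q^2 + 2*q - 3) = (q - 3)/(q + 3)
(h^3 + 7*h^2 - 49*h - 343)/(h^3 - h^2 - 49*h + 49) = (h + 7)/(h - 1)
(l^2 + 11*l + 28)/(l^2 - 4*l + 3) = (l^2 + 11*l + 28)/(l^2 - 4*l + 3)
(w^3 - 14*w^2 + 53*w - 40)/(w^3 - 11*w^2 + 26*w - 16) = (w - 5)/(w - 2)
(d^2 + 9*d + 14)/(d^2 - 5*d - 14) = (d + 7)/(d - 7)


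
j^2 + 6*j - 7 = (j - 1)*(j + 7)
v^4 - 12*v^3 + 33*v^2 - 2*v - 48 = (v - 8)*(v - 3)*(v - 2)*(v + 1)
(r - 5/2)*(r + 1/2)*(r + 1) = r^3 - r^2 - 13*r/4 - 5/4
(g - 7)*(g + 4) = g^2 - 3*g - 28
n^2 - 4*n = n*(n - 4)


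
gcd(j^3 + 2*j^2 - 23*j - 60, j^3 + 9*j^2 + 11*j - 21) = j + 3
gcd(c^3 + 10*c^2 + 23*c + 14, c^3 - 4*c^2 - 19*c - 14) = c^2 + 3*c + 2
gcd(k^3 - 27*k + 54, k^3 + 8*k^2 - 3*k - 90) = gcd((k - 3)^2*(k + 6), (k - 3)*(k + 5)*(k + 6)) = k^2 + 3*k - 18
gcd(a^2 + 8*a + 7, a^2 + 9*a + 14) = a + 7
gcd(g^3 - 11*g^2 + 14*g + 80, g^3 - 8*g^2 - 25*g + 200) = g^2 - 13*g + 40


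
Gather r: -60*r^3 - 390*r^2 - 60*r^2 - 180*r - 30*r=-60*r^3 - 450*r^2 - 210*r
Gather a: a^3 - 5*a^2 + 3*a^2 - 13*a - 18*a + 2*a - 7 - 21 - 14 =a^3 - 2*a^2 - 29*a - 42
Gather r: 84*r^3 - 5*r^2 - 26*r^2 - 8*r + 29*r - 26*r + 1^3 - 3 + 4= 84*r^3 - 31*r^2 - 5*r + 2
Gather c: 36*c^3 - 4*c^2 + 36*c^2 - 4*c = 36*c^3 + 32*c^2 - 4*c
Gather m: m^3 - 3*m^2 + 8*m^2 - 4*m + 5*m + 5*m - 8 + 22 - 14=m^3 + 5*m^2 + 6*m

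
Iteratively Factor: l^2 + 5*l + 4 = (l + 1)*(l + 4)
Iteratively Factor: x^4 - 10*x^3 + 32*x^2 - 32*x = (x)*(x^3 - 10*x^2 + 32*x - 32) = x*(x - 4)*(x^2 - 6*x + 8) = x*(x - 4)*(x - 2)*(x - 4)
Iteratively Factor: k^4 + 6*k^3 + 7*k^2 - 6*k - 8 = (k - 1)*(k^3 + 7*k^2 + 14*k + 8) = (k - 1)*(k + 4)*(k^2 + 3*k + 2) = (k - 1)*(k + 1)*(k + 4)*(k + 2)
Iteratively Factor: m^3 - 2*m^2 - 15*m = (m - 5)*(m^2 + 3*m) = m*(m - 5)*(m + 3)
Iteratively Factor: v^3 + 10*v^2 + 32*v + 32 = (v + 4)*(v^2 + 6*v + 8) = (v + 2)*(v + 4)*(v + 4)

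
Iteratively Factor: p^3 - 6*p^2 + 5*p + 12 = (p - 4)*(p^2 - 2*p - 3) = (p - 4)*(p - 3)*(p + 1)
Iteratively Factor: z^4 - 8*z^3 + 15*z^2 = (z)*(z^3 - 8*z^2 + 15*z) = z*(z - 5)*(z^2 - 3*z) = z*(z - 5)*(z - 3)*(z)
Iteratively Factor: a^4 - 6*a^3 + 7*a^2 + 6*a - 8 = (a - 4)*(a^3 - 2*a^2 - a + 2) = (a - 4)*(a - 2)*(a^2 - 1) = (a - 4)*(a - 2)*(a - 1)*(a + 1)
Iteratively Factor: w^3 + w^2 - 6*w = (w + 3)*(w^2 - 2*w) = (w - 2)*(w + 3)*(w)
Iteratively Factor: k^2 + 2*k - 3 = (k - 1)*(k + 3)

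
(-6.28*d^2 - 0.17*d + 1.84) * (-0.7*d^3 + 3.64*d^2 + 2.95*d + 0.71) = 4.396*d^5 - 22.7402*d^4 - 20.4328*d^3 + 1.7373*d^2 + 5.3073*d + 1.3064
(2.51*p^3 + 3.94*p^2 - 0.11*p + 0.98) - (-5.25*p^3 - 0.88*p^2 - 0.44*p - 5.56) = 7.76*p^3 + 4.82*p^2 + 0.33*p + 6.54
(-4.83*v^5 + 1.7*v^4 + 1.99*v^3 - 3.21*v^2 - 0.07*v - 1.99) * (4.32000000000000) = -20.8656*v^5 + 7.344*v^4 + 8.5968*v^3 - 13.8672*v^2 - 0.3024*v - 8.5968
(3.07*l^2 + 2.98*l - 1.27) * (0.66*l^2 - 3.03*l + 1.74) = 2.0262*l^4 - 7.3353*l^3 - 4.5258*l^2 + 9.0333*l - 2.2098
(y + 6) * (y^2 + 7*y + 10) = y^3 + 13*y^2 + 52*y + 60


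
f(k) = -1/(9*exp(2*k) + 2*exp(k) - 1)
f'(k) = -(-18*exp(2*k) - 2*exp(k))/(9*exp(2*k) + 2*exp(k) - 1)^2 = (18*exp(k) + 2)*exp(k)/(9*exp(2*k) + 2*exp(k) - 1)^2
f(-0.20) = -0.15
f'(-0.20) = 0.31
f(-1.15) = -1.87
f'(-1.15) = 8.50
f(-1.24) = -3.01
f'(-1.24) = 18.87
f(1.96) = -0.00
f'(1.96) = 0.00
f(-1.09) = -1.45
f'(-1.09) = 5.69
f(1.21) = -0.01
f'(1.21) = 0.02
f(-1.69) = 3.08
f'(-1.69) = 9.32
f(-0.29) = -0.18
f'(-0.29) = 0.38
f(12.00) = 0.00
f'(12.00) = 0.00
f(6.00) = 0.00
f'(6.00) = 0.00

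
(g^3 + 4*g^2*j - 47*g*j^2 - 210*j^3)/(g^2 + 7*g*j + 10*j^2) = (g^2 - g*j - 42*j^2)/(g + 2*j)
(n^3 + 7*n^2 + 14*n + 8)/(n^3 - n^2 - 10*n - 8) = (n + 4)/(n - 4)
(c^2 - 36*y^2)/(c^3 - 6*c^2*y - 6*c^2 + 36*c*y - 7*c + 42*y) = (c + 6*y)/(c^2 - 6*c - 7)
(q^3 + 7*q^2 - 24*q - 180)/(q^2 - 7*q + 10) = (q^2 + 12*q + 36)/(q - 2)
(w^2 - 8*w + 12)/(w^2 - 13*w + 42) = (w - 2)/(w - 7)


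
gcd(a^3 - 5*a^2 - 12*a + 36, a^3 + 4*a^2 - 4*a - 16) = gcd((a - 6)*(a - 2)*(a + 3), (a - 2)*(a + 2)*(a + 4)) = a - 2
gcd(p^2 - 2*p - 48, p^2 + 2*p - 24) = p + 6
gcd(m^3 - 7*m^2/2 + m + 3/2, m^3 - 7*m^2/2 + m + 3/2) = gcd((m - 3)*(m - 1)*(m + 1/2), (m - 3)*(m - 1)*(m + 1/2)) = m^3 - 7*m^2/2 + m + 3/2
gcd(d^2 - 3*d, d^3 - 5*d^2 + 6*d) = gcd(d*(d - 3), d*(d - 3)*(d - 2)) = d^2 - 3*d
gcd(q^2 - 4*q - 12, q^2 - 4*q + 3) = 1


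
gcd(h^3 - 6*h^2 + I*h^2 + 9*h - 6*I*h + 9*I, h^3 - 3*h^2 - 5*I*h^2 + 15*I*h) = h - 3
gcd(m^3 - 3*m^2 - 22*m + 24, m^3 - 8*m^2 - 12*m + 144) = m^2 - 2*m - 24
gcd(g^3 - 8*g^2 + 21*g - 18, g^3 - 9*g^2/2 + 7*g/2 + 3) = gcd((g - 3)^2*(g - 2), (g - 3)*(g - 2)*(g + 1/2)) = g^2 - 5*g + 6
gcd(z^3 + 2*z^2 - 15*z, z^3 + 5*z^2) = z^2 + 5*z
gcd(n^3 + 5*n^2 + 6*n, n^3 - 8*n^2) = n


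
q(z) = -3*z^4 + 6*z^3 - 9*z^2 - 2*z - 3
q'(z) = -12*z^3 + 18*z^2 - 18*z - 2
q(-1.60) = -67.08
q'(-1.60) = 122.03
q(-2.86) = -411.98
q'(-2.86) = 477.44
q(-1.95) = -121.19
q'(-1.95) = 190.52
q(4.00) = -539.00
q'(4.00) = -554.00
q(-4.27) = -1623.00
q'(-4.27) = 1337.31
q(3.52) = -320.43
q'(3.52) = -365.70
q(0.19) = -3.67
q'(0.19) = -4.85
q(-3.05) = -510.47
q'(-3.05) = 560.82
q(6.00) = -2931.00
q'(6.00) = -2054.00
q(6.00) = -2931.00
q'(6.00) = -2054.00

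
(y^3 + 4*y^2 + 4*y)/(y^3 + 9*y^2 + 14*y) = (y + 2)/(y + 7)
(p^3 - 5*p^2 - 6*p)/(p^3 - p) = (p - 6)/(p - 1)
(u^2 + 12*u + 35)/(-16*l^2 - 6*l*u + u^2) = (u^2 + 12*u + 35)/(-16*l^2 - 6*l*u + u^2)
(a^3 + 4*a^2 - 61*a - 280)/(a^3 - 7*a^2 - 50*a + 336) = (a + 5)/(a - 6)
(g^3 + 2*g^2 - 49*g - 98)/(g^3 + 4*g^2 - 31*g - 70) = (g - 7)/(g - 5)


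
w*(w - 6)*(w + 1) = w^3 - 5*w^2 - 6*w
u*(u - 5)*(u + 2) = u^3 - 3*u^2 - 10*u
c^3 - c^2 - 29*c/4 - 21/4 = (c - 7/2)*(c + 1)*(c + 3/2)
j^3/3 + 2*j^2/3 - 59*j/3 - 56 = (j/3 + 1)*(j - 8)*(j + 7)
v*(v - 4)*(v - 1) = v^3 - 5*v^2 + 4*v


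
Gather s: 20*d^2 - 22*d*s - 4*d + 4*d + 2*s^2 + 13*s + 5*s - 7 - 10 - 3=20*d^2 + 2*s^2 + s*(18 - 22*d) - 20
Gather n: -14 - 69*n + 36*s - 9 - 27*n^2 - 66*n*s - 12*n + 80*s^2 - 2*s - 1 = -27*n^2 + n*(-66*s - 81) + 80*s^2 + 34*s - 24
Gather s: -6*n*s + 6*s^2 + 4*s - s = 6*s^2 + s*(3 - 6*n)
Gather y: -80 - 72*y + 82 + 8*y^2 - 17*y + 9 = 8*y^2 - 89*y + 11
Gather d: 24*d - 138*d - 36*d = -150*d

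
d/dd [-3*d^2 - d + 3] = -6*d - 1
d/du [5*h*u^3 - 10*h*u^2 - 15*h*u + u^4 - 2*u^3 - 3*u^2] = 15*h*u^2 - 20*h*u - 15*h + 4*u^3 - 6*u^2 - 6*u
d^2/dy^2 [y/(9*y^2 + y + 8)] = 2*(y*(18*y + 1)^2 - (27*y + 1)*(9*y^2 + y + 8))/(9*y^2 + y + 8)^3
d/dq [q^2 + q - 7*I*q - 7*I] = 2*q + 1 - 7*I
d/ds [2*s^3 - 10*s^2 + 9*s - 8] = 6*s^2 - 20*s + 9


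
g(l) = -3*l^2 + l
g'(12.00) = -71.00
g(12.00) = -420.00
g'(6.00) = -35.00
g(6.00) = -102.00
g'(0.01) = 0.94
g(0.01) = 0.01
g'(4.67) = -27.02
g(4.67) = -60.76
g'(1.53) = -8.18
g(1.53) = -5.49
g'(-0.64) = 4.84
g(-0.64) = -1.87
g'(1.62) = -8.72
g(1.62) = -6.25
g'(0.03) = 0.82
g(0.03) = 0.03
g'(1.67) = -9.02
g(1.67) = -6.70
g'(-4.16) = 25.96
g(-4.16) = -56.08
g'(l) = 1 - 6*l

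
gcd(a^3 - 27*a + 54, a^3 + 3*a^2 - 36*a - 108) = a + 6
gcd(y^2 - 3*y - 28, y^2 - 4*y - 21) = y - 7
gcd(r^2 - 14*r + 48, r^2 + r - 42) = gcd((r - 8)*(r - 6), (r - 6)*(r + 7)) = r - 6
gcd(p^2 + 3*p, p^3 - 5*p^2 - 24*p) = p^2 + 3*p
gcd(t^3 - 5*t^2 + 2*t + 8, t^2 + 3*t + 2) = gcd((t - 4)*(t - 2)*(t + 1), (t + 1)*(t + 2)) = t + 1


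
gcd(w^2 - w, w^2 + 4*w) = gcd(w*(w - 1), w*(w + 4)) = w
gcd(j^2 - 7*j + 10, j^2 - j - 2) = j - 2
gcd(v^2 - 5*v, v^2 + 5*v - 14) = 1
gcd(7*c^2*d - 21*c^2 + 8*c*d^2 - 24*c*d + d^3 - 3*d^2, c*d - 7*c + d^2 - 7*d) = c + d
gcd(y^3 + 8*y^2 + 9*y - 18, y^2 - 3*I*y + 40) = 1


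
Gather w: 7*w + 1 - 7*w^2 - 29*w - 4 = -7*w^2 - 22*w - 3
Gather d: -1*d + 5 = 5 - d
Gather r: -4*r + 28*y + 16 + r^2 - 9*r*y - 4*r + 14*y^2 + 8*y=r^2 + r*(-9*y - 8) + 14*y^2 + 36*y + 16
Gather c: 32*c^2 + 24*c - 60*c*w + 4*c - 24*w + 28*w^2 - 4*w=32*c^2 + c*(28 - 60*w) + 28*w^2 - 28*w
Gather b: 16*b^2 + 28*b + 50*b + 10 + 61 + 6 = 16*b^2 + 78*b + 77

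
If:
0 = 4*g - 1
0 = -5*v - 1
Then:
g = 1/4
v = -1/5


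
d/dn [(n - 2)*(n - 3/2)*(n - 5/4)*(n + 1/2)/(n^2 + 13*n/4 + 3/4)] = (128*n^5 + 352*n^4 - 1576*n^3 + 432*n^2 + 720*n + 387)/(4*(16*n^4 + 104*n^3 + 193*n^2 + 78*n + 9))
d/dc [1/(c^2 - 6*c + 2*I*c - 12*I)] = 2*(-c + 3 - I)/(c^2 - 6*c + 2*I*c - 12*I)^2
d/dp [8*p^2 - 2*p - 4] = 16*p - 2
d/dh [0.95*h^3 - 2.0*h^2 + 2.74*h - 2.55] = 2.85*h^2 - 4.0*h + 2.74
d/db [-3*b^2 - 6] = -6*b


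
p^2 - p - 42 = (p - 7)*(p + 6)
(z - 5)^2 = z^2 - 10*z + 25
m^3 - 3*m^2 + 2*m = m*(m - 2)*(m - 1)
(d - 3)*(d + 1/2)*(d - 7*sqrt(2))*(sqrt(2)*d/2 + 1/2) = sqrt(2)*d^4/2 - 13*d^3/2 - 5*sqrt(2)*d^3/4 - 17*sqrt(2)*d^2/4 + 65*d^2/4 + 39*d/4 + 35*sqrt(2)*d/4 + 21*sqrt(2)/4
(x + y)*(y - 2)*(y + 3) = x*y^2 + x*y - 6*x + y^3 + y^2 - 6*y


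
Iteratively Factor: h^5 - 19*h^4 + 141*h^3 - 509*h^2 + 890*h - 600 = (h - 5)*(h^4 - 14*h^3 + 71*h^2 - 154*h + 120) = (h - 5)^2*(h^3 - 9*h^2 + 26*h - 24) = (h - 5)^2*(h - 3)*(h^2 - 6*h + 8) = (h - 5)^2*(h - 4)*(h - 3)*(h - 2)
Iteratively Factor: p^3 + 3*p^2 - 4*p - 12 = (p - 2)*(p^2 + 5*p + 6) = (p - 2)*(p + 2)*(p + 3)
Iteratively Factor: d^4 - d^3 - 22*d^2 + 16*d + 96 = (d + 2)*(d^3 - 3*d^2 - 16*d + 48) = (d + 2)*(d + 4)*(d^2 - 7*d + 12) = (d - 4)*(d + 2)*(d + 4)*(d - 3)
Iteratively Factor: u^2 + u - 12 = (u - 3)*(u + 4)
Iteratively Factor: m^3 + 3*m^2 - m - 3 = (m - 1)*(m^2 + 4*m + 3) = (m - 1)*(m + 1)*(m + 3)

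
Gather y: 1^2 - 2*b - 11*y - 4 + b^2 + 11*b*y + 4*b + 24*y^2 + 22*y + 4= b^2 + 2*b + 24*y^2 + y*(11*b + 11) + 1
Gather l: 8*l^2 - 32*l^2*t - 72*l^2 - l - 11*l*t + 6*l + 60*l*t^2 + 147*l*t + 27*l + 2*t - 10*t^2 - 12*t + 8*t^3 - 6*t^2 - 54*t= l^2*(-32*t - 64) + l*(60*t^2 + 136*t + 32) + 8*t^3 - 16*t^2 - 64*t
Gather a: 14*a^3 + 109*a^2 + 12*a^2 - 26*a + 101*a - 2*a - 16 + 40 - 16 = 14*a^3 + 121*a^2 + 73*a + 8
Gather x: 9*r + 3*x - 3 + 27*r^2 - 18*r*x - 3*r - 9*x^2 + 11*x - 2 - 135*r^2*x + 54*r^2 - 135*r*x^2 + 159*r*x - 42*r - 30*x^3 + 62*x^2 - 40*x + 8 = 81*r^2 - 36*r - 30*x^3 + x^2*(53 - 135*r) + x*(-135*r^2 + 141*r - 26) + 3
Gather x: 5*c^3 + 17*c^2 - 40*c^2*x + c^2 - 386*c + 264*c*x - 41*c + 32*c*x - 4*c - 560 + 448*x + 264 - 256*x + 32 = 5*c^3 + 18*c^2 - 431*c + x*(-40*c^2 + 296*c + 192) - 264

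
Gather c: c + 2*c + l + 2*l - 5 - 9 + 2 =3*c + 3*l - 12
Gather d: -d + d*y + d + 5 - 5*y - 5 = d*y - 5*y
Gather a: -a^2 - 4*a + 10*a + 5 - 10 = -a^2 + 6*a - 5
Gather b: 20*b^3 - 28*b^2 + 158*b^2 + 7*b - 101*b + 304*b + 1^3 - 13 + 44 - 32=20*b^3 + 130*b^2 + 210*b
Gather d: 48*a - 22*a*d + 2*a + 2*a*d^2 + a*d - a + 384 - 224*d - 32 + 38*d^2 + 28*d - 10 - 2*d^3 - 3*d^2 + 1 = 49*a - 2*d^3 + d^2*(2*a + 35) + d*(-21*a - 196) + 343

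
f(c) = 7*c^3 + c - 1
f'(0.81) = 14.78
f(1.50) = 24.12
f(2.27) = 83.15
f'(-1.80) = 69.04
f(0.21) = -0.73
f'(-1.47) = 46.38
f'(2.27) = 109.21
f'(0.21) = 1.93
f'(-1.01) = 22.42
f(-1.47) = -24.71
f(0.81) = 3.53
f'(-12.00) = 3025.00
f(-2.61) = -128.07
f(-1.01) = -9.22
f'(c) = 21*c^2 + 1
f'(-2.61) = 144.05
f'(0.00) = 1.00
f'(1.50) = 48.25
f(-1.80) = -43.62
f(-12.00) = -12109.00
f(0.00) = -1.00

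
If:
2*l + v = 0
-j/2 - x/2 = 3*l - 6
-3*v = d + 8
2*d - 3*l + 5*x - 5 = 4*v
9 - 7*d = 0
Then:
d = 9/7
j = 793/210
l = 65/42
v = -65/21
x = -223/210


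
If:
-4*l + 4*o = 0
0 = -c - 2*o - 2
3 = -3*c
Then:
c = -1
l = -1/2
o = -1/2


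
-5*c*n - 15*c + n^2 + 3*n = (-5*c + n)*(n + 3)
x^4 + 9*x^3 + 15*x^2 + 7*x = x*(x + 1)^2*(x + 7)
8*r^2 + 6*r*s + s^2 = (2*r + s)*(4*r + s)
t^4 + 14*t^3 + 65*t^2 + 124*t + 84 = (t + 2)^2*(t + 3)*(t + 7)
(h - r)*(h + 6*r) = h^2 + 5*h*r - 6*r^2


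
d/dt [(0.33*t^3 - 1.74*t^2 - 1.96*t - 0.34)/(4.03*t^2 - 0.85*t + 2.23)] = (1.3299*t^4 - 0.561*t^3 + 11.5855*t^2 - 5.02*t - 4.6598)/(16.2409*t^4 - 6.851*t^3 + 18.6963*t^2 - 3.791*t + 4.9729)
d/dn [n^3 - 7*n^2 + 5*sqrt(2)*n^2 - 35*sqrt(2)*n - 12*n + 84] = 3*n^2 - 14*n + 10*sqrt(2)*n - 35*sqrt(2) - 12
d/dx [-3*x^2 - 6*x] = -6*x - 6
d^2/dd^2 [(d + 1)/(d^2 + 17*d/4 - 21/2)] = 8*((d + 1)*(8*d + 17)^2 - 3*(4*d + 7)*(4*d^2 + 17*d - 42))/(4*d^2 + 17*d - 42)^3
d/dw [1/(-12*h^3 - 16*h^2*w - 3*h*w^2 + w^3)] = (16*h^2 + 6*h*w - 3*w^2)/(12*h^3 + 16*h^2*w + 3*h*w^2 - w^3)^2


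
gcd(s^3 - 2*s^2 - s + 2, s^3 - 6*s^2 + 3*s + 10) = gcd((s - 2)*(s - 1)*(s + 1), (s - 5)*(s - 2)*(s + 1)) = s^2 - s - 2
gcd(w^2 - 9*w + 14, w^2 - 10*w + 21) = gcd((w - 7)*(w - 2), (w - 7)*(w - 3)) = w - 7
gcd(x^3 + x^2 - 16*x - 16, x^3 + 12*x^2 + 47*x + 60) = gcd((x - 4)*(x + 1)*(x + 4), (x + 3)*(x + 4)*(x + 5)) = x + 4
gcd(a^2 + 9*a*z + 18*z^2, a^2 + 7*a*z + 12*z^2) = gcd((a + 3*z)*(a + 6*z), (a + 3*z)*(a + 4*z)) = a + 3*z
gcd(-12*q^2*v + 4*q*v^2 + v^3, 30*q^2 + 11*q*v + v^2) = 6*q + v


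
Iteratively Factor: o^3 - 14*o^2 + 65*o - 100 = (o - 5)*(o^2 - 9*o + 20) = (o - 5)*(o - 4)*(o - 5)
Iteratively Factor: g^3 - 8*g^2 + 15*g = (g - 3)*(g^2 - 5*g) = g*(g - 3)*(g - 5)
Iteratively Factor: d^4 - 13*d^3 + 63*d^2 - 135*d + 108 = (d - 4)*(d^3 - 9*d^2 + 27*d - 27) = (d - 4)*(d - 3)*(d^2 - 6*d + 9) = (d - 4)*(d - 3)^2*(d - 3)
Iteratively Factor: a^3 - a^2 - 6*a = (a - 3)*(a^2 + 2*a) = (a - 3)*(a + 2)*(a)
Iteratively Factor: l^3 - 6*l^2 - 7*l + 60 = (l + 3)*(l^2 - 9*l + 20) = (l - 5)*(l + 3)*(l - 4)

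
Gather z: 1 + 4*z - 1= 4*z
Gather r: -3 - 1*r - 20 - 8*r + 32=9 - 9*r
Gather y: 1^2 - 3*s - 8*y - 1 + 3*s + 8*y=0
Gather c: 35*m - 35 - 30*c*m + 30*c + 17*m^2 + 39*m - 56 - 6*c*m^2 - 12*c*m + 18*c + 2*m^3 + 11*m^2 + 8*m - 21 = c*(-6*m^2 - 42*m + 48) + 2*m^3 + 28*m^2 + 82*m - 112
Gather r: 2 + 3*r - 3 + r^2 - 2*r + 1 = r^2 + r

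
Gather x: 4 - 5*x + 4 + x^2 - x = x^2 - 6*x + 8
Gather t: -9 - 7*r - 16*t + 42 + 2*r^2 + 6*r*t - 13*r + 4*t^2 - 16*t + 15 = 2*r^2 - 20*r + 4*t^2 + t*(6*r - 32) + 48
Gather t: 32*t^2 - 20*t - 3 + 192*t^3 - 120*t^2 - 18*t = 192*t^3 - 88*t^2 - 38*t - 3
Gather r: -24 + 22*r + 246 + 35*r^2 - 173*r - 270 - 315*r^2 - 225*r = -280*r^2 - 376*r - 48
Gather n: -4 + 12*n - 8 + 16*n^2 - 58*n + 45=16*n^2 - 46*n + 33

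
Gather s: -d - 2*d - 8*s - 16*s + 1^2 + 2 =-3*d - 24*s + 3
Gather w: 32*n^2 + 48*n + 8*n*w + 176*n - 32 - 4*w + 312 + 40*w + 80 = 32*n^2 + 224*n + w*(8*n + 36) + 360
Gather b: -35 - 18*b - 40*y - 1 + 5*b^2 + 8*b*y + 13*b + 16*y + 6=5*b^2 + b*(8*y - 5) - 24*y - 30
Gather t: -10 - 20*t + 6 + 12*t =-8*t - 4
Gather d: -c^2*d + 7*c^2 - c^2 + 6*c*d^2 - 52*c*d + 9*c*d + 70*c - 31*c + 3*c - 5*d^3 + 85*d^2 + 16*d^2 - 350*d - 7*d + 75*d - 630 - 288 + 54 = 6*c^2 + 42*c - 5*d^3 + d^2*(6*c + 101) + d*(-c^2 - 43*c - 282) - 864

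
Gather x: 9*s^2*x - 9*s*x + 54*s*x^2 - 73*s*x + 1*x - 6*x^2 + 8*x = x^2*(54*s - 6) + x*(9*s^2 - 82*s + 9)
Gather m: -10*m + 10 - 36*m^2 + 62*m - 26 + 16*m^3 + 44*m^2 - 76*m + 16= 16*m^3 + 8*m^2 - 24*m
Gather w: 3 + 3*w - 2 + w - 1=4*w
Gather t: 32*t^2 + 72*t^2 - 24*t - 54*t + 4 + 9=104*t^2 - 78*t + 13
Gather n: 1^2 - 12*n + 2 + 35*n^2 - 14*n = 35*n^2 - 26*n + 3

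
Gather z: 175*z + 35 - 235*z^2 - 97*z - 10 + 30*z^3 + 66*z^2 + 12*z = 30*z^3 - 169*z^2 + 90*z + 25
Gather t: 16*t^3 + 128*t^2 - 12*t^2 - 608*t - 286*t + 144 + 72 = 16*t^3 + 116*t^2 - 894*t + 216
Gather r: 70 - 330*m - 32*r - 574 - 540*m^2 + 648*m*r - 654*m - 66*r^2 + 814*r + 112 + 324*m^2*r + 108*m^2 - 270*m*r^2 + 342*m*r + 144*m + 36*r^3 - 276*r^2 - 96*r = -432*m^2 - 840*m + 36*r^3 + r^2*(-270*m - 342) + r*(324*m^2 + 990*m + 686) - 392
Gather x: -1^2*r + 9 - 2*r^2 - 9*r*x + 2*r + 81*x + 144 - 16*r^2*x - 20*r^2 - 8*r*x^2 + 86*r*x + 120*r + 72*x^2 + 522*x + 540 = -22*r^2 + 121*r + x^2*(72 - 8*r) + x*(-16*r^2 + 77*r + 603) + 693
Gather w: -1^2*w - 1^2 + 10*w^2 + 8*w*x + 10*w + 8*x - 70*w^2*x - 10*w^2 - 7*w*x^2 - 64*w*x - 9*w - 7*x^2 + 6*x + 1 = -70*w^2*x + w*(-7*x^2 - 56*x) - 7*x^2 + 14*x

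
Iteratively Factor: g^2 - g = (g - 1)*(g)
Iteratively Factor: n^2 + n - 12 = (n + 4)*(n - 3)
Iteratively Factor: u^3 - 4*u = (u + 2)*(u^2 - 2*u) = u*(u + 2)*(u - 2)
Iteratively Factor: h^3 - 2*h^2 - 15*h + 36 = (h - 3)*(h^2 + h - 12) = (h - 3)*(h + 4)*(h - 3)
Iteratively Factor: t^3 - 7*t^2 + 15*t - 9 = (t - 1)*(t^2 - 6*t + 9) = (t - 3)*(t - 1)*(t - 3)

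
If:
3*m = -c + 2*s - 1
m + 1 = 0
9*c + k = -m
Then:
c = 2*s + 2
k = -18*s - 17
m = -1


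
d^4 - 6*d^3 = d^3*(d - 6)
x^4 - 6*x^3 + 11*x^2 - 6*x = x*(x - 3)*(x - 2)*(x - 1)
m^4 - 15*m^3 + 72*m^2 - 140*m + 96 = (m - 8)*(m - 3)*(m - 2)^2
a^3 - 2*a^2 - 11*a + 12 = (a - 4)*(a - 1)*(a + 3)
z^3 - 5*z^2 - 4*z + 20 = (z - 5)*(z - 2)*(z + 2)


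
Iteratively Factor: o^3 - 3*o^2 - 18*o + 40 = (o + 4)*(o^2 - 7*o + 10) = (o - 5)*(o + 4)*(o - 2)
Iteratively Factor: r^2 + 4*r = (r)*(r + 4)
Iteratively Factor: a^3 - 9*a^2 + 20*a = (a - 5)*(a^2 - 4*a) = a*(a - 5)*(a - 4)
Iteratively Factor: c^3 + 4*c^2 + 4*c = (c + 2)*(c^2 + 2*c) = (c + 2)^2*(c)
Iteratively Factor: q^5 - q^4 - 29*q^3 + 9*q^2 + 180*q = (q - 3)*(q^4 + 2*q^3 - 23*q^2 - 60*q) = (q - 3)*(q + 4)*(q^3 - 2*q^2 - 15*q) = (q - 3)*(q + 3)*(q + 4)*(q^2 - 5*q) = q*(q - 3)*(q + 3)*(q + 4)*(q - 5)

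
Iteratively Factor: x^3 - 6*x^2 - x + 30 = (x - 5)*(x^2 - x - 6) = (x - 5)*(x - 3)*(x + 2)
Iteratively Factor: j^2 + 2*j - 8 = (j - 2)*(j + 4)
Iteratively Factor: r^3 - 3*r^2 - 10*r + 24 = (r + 3)*(r^2 - 6*r + 8) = (r - 2)*(r + 3)*(r - 4)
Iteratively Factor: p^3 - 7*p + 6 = (p + 3)*(p^2 - 3*p + 2) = (p - 2)*(p + 3)*(p - 1)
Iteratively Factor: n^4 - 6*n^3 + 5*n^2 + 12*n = (n + 1)*(n^3 - 7*n^2 + 12*n) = (n - 4)*(n + 1)*(n^2 - 3*n) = n*(n - 4)*(n + 1)*(n - 3)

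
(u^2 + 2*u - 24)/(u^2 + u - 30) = (u - 4)/(u - 5)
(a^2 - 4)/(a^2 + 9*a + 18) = (a^2 - 4)/(a^2 + 9*a + 18)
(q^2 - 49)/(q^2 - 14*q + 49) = (q + 7)/(q - 7)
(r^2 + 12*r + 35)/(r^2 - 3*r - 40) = (r + 7)/(r - 8)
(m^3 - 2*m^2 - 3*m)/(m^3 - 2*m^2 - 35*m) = (-m^2 + 2*m + 3)/(-m^2 + 2*m + 35)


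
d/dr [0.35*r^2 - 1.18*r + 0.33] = 0.7*r - 1.18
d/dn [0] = 0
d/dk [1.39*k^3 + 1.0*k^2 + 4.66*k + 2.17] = 4.17*k^2 + 2.0*k + 4.66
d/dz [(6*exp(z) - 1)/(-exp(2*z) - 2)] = 2*(3*exp(2*z) - exp(z) - 6)*exp(z)/(exp(4*z) + 4*exp(2*z) + 4)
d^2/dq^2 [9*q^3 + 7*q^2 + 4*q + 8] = 54*q + 14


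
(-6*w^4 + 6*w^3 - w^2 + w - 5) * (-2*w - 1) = 12*w^5 - 6*w^4 - 4*w^3 - w^2 + 9*w + 5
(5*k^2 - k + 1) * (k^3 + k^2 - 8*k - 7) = 5*k^5 + 4*k^4 - 40*k^3 - 26*k^2 - k - 7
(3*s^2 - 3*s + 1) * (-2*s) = -6*s^3 + 6*s^2 - 2*s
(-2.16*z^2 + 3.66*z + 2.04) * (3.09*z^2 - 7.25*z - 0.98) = -6.6744*z^4 + 26.9694*z^3 - 18.1146*z^2 - 18.3768*z - 1.9992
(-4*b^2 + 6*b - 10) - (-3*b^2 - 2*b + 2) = -b^2 + 8*b - 12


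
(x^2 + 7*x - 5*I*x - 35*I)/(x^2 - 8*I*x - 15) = (x + 7)/(x - 3*I)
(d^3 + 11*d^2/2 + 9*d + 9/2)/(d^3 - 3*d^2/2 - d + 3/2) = (2*d^2 + 9*d + 9)/(2*d^2 - 5*d + 3)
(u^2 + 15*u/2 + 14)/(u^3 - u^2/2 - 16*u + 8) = (2*u + 7)/(2*u^2 - 9*u + 4)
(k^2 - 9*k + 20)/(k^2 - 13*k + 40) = (k - 4)/(k - 8)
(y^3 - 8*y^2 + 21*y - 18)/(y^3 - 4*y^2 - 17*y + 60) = (y^2 - 5*y + 6)/(y^2 - y - 20)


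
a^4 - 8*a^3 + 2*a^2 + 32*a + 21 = (a - 7)*(a - 3)*(a + 1)^2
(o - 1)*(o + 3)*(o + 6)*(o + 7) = o^4 + 15*o^3 + 65*o^2 + 45*o - 126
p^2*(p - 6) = p^3 - 6*p^2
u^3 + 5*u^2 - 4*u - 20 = (u - 2)*(u + 2)*(u + 5)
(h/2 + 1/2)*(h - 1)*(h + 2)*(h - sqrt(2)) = h^4/2 - sqrt(2)*h^3/2 + h^3 - sqrt(2)*h^2 - h^2/2 - h + sqrt(2)*h/2 + sqrt(2)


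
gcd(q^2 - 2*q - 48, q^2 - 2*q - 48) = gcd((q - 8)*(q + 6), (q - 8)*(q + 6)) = q^2 - 2*q - 48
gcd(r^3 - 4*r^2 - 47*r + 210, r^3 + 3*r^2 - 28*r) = r + 7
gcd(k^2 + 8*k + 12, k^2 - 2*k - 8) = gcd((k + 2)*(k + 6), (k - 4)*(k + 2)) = k + 2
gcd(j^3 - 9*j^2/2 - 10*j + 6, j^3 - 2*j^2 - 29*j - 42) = j + 2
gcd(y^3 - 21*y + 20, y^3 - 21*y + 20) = y^3 - 21*y + 20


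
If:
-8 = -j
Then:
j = 8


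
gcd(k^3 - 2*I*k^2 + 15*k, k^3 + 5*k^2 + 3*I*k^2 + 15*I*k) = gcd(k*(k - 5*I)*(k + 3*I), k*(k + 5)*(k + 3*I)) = k^2 + 3*I*k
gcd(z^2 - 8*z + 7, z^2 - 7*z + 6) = z - 1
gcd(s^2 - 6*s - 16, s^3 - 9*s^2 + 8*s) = s - 8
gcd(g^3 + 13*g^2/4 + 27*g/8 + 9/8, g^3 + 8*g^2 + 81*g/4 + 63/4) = g + 3/2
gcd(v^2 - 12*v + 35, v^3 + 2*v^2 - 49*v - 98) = v - 7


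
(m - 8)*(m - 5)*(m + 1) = m^3 - 12*m^2 + 27*m + 40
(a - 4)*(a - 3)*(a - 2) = a^3 - 9*a^2 + 26*a - 24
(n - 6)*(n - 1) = n^2 - 7*n + 6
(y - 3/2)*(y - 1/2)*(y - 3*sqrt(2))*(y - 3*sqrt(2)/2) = y^4 - 9*sqrt(2)*y^3/2 - 2*y^3 + 39*y^2/4 + 9*sqrt(2)*y^2 - 18*y - 27*sqrt(2)*y/8 + 27/4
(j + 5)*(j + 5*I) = j^2 + 5*j + 5*I*j + 25*I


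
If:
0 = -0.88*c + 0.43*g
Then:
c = 0.488636363636364*g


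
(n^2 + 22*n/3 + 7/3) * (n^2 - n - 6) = n^4 + 19*n^3/3 - 11*n^2 - 139*n/3 - 14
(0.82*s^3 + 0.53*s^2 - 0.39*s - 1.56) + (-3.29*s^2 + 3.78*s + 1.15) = 0.82*s^3 - 2.76*s^2 + 3.39*s - 0.41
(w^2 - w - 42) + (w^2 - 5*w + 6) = 2*w^2 - 6*w - 36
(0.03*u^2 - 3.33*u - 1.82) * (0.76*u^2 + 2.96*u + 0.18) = 0.0228*u^4 - 2.442*u^3 - 11.2346*u^2 - 5.9866*u - 0.3276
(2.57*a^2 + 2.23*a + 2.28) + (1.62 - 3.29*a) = 2.57*a^2 - 1.06*a + 3.9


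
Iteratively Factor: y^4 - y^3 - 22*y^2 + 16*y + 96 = (y - 3)*(y^3 + 2*y^2 - 16*y - 32) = (y - 3)*(y + 4)*(y^2 - 2*y - 8) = (y - 4)*(y - 3)*(y + 4)*(y + 2)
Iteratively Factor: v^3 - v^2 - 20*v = (v)*(v^2 - v - 20) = v*(v + 4)*(v - 5)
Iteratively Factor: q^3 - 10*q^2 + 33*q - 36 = (q - 3)*(q^2 - 7*q + 12) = (q - 4)*(q - 3)*(q - 3)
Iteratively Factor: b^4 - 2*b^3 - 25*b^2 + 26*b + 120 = (b - 3)*(b^3 + b^2 - 22*b - 40) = (b - 5)*(b - 3)*(b^2 + 6*b + 8) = (b - 5)*(b - 3)*(b + 2)*(b + 4)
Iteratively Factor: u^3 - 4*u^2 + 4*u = (u - 2)*(u^2 - 2*u) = u*(u - 2)*(u - 2)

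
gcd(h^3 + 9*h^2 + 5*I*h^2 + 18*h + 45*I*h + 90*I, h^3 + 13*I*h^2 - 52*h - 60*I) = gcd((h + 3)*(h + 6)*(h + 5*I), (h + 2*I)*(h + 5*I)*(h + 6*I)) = h + 5*I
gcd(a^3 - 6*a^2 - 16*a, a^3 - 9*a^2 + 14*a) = a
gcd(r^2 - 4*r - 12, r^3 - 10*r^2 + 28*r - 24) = r - 6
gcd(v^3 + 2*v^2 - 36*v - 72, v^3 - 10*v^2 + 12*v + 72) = v^2 - 4*v - 12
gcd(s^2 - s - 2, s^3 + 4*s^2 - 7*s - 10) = s^2 - s - 2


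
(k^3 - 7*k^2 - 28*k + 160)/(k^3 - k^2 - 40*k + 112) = (k^2 - 3*k - 40)/(k^2 + 3*k - 28)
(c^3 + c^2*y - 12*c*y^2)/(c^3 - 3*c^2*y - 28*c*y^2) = (-c + 3*y)/(-c + 7*y)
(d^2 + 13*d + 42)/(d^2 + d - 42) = (d + 6)/(d - 6)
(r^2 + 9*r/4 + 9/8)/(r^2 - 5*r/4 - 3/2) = (r + 3/2)/(r - 2)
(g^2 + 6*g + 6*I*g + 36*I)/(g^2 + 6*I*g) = (g + 6)/g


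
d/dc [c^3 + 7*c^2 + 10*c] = 3*c^2 + 14*c + 10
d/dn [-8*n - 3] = -8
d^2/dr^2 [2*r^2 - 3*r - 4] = 4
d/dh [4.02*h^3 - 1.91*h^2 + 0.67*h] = 12.06*h^2 - 3.82*h + 0.67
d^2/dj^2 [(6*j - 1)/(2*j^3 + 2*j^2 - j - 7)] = 2*((6*j - 1)*(6*j^2 + 4*j - 1)^2 + 2*(-18*j^2 - 12*j - (3*j + 1)*(6*j - 1) + 3)*(2*j^3 + 2*j^2 - j - 7))/(2*j^3 + 2*j^2 - j - 7)^3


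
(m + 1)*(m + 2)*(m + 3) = m^3 + 6*m^2 + 11*m + 6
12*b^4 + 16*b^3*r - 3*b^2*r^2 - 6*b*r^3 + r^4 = (-6*b + r)*(-2*b + r)*(b + r)^2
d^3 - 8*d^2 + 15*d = d*(d - 5)*(d - 3)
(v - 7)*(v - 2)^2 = v^3 - 11*v^2 + 32*v - 28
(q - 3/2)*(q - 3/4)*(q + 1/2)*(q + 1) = q^4 - 3*q^3/4 - 7*q^2/4 + 9*q/16 + 9/16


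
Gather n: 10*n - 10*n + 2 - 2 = 0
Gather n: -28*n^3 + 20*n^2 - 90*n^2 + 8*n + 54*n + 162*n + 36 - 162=-28*n^3 - 70*n^2 + 224*n - 126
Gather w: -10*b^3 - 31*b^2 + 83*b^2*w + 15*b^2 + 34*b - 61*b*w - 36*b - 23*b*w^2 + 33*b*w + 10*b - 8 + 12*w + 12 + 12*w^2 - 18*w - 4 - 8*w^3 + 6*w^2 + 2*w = -10*b^3 - 16*b^2 + 8*b - 8*w^3 + w^2*(18 - 23*b) + w*(83*b^2 - 28*b - 4)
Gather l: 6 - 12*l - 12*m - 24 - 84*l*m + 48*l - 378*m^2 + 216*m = l*(36 - 84*m) - 378*m^2 + 204*m - 18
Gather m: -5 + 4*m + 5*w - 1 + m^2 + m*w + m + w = m^2 + m*(w + 5) + 6*w - 6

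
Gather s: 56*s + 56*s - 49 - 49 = 112*s - 98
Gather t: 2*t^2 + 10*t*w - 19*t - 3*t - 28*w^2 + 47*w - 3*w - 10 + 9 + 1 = 2*t^2 + t*(10*w - 22) - 28*w^2 + 44*w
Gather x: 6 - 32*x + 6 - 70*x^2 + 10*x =-70*x^2 - 22*x + 12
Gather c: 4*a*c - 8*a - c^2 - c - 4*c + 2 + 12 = -8*a - c^2 + c*(4*a - 5) + 14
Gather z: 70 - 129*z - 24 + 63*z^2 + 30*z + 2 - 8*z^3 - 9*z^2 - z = -8*z^3 + 54*z^2 - 100*z + 48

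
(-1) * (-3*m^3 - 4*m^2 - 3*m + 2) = 3*m^3 + 4*m^2 + 3*m - 2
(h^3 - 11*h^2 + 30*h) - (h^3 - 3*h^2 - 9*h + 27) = -8*h^2 + 39*h - 27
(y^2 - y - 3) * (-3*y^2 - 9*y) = -3*y^4 - 6*y^3 + 18*y^2 + 27*y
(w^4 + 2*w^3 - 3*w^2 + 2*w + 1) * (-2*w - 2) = -2*w^5 - 6*w^4 + 2*w^3 + 2*w^2 - 6*w - 2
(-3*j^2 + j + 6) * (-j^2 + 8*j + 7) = 3*j^4 - 25*j^3 - 19*j^2 + 55*j + 42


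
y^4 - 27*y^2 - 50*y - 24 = (y - 6)*(y + 1)^2*(y + 4)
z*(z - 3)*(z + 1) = z^3 - 2*z^2 - 3*z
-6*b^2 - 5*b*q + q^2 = (-6*b + q)*(b + q)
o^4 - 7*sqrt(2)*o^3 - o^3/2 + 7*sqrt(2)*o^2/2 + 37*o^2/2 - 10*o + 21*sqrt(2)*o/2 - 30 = (o - 3/2)*(o + 1)*(o - 5*sqrt(2))*(o - 2*sqrt(2))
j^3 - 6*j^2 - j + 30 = (j - 5)*(j - 3)*(j + 2)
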